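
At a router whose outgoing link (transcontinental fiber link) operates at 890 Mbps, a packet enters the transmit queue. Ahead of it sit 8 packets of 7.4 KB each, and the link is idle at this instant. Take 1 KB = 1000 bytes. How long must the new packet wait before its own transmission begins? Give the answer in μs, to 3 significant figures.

532 μs

Each queued packet: L/R = 59200/890000000 = 66.5169 μs.
8 queued → 532.135 μs.
Queuing delay = 532 μs.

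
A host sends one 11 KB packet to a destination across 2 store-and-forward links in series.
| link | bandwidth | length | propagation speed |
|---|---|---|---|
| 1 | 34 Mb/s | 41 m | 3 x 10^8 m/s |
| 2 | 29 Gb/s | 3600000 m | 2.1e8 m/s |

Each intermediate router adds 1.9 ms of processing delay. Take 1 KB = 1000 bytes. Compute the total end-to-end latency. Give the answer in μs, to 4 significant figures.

21630 μs

L = 88000 bits.
Transmission delays (L/R per hop): 2588.24, 3.03448 μs; sum = 2591.27 μs.
Propagation delays (d/s per hop): 0.136667, 17142.9 μs; sum = 17143 μs.
Processing at 1 router(s): 1 × 1.9 ms = 1900 μs.
End-to-end = 21630 μs.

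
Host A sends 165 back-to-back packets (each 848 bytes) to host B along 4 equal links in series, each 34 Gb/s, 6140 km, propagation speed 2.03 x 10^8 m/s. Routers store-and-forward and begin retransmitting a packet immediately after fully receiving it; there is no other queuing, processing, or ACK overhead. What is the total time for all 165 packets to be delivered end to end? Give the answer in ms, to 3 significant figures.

121 ms

Per-hop transmission t_tx = L/R = 6784/34000000000 = 0.000199529 ms.
Per-hop propagation t_prop = 6140000/2.03e+08 = 30.2463 ms.
Pipeline fill: first packet needs 4·t_tx to clear all hops; remaining 164 packets each add one t_tx.
Total = (4+165-1)·t_tx + 4·t_prop = 168·0.000199529 + 4·30.2463 = 121 ms.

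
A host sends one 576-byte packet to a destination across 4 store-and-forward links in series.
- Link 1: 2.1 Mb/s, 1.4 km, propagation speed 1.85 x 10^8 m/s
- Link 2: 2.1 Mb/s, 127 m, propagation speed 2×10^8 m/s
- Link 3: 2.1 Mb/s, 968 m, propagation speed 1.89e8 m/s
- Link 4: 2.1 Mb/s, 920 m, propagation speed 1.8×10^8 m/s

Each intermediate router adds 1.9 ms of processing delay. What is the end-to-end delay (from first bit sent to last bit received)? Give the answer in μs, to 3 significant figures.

14500 μs

L = 576 × 8 = 4608 bits.
Transmission delay per hop = L/R = 4608/2100000 = 2194.29 μs; 4 hops → 8777.14 μs.
Propagation delays (d/s per hop): 7.56757, 0.635, 5.12169, 5.11111 μs; sum = 18.4354 μs.
Processing at 3 router(s): 3 × 1.9 ms = 5700 μs.
End-to-end = 14500 μs.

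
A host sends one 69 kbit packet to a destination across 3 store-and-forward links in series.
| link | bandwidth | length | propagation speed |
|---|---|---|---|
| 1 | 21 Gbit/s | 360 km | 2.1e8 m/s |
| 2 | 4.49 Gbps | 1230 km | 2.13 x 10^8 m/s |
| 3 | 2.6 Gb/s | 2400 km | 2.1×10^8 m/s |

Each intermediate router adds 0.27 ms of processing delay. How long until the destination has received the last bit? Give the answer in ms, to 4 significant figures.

19.50 ms

L = 69000 bits.
Transmission delays (L/R per hop): 0.00328571, 0.0153675, 0.0265385 ms; sum = 0.0451917 ms.
Propagation delays (d/s per hop): 1.71429, 5.77465, 11.4286 ms; sum = 18.9175 ms.
Processing at 2 router(s): 2 × 0.27 ms = 0.54 ms.
End-to-end = 19.50 ms.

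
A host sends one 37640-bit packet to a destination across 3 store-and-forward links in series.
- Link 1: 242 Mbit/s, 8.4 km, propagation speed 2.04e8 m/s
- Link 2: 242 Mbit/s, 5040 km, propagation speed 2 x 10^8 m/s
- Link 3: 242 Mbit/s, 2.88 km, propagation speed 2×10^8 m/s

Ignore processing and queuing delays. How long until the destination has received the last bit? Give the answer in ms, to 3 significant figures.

Transmission delay per hop = L/R = 37640/242000000 = 0.155537 ms; 3 hops → 0.466612 ms.
Propagation delays (d/s per hop): 0.0411765, 25.2, 0.0144 ms; sum = 25.2556 ms.
End-to-end = 25.7 ms.

25.7 ms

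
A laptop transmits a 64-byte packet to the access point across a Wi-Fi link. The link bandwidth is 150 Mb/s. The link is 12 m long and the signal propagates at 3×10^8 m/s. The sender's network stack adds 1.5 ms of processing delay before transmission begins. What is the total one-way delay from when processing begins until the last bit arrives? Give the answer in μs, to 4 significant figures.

L = 64 × 8 = 512 bits.
Transmission delay = L/R = 512 / 150000000 = 3.41333 μs.
Propagation delay = d/s = 12 m / 300000000 m/s = 0.04 μs.
Plus processing delay 1.5 ms = 1500 μs.
Total = 1503 μs.

1503 μs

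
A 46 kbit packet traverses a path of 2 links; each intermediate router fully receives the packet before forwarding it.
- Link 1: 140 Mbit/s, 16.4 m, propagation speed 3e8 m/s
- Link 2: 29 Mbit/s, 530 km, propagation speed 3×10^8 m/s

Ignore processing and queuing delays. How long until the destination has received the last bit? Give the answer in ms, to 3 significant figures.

L = 46000 bits.
Transmission delays (L/R per hop): 0.328571, 1.58621 ms; sum = 1.91478 ms.
Propagation delays (d/s per hop): 5.46667e-05, 1.76667 ms; sum = 1.76672 ms.
End-to-end = 3.68 ms.

3.68 ms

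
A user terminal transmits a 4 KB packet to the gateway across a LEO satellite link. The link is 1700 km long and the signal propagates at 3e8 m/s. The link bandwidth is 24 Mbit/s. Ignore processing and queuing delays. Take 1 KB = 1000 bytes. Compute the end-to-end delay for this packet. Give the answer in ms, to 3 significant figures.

L = 32000 bits.
Transmission delay = L/R = 32000 / 24000000 = 1.33333 ms.
Propagation delay = d/s = 1700000 m / 300000000 m/s = 5.66667 ms.
Total = 7.00 ms.

7.00 ms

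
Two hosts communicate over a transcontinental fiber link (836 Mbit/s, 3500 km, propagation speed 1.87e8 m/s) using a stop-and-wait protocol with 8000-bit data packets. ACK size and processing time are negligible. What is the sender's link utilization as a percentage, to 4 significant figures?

0.02556 %

t_tx = L/R = 8000/836000000 = 9.56938e-06 s.
t_prop = 3500000/187000000 = 0.0187166 s; RTT = 0.0374332 s.
Cycle = t_tx + RTT = 0.0374427 s.
Utilization = t_tx / cycle = 9.56938e-06/0.0374427 = 0.02556 %.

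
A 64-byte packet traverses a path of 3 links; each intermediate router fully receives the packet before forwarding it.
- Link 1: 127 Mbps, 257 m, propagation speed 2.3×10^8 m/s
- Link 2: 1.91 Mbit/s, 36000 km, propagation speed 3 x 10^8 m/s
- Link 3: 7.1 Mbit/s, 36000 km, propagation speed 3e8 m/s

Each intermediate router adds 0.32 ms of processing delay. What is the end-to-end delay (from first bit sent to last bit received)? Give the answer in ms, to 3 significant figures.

L = 64 × 8 = 512 bits.
Transmission delays (L/R per hop): 0.0040315, 0.268063, 0.0721127 ms; sum = 0.344207 ms.
Propagation delays (d/s per hop): 0.00111739, 120, 120 ms; sum = 240.001 ms.
Processing at 2 router(s): 2 × 0.32 ms = 0.64 ms.
End-to-end = 241 ms.

241 ms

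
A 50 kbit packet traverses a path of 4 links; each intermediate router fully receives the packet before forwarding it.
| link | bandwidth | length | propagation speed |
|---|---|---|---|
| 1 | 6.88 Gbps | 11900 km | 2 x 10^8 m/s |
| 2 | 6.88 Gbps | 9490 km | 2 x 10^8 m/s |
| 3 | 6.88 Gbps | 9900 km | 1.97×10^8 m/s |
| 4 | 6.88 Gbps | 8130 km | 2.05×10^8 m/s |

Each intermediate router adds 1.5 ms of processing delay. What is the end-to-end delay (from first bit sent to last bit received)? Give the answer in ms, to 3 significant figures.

201 ms

L = 50000 bits.
Transmission delay per hop = L/R = 50000/6880000000 = 0.00726744 ms; 4 hops → 0.0290698 ms.
Propagation delays (d/s per hop): 59.5, 47.45, 50.2538, 39.6585 ms; sum = 196.862 ms.
Processing at 3 router(s): 3 × 1.5 ms = 4.5 ms.
End-to-end = 201 ms.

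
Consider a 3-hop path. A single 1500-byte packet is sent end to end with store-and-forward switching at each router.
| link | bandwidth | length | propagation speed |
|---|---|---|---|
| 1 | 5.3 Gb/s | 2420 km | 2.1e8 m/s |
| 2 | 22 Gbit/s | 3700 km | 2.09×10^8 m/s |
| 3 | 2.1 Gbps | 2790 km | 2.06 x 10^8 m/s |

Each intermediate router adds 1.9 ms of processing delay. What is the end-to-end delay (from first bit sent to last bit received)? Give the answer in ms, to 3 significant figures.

L = 1500 × 8 = 12000 bits.
Transmission delays (L/R per hop): 0.00226415, 0.000545455, 0.00571429 ms; sum = 0.00852389 ms.
Propagation delays (d/s per hop): 11.5238, 17.7033, 13.5437 ms; sum = 42.7708 ms.
Processing at 2 router(s): 2 × 1.9 ms = 3.8 ms.
End-to-end = 46.6 ms.

46.6 ms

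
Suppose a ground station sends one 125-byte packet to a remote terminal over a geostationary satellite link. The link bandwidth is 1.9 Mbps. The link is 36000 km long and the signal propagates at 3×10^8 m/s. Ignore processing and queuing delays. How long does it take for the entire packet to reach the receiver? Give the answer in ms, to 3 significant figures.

121 ms

L = 125 × 8 = 1000 bits.
Transmission delay = L/R = 1000 / 1900000 = 0.526316 ms.
Propagation delay = d/s = 36000000 m / 300000000 m/s = 120 ms.
Total = 121 ms.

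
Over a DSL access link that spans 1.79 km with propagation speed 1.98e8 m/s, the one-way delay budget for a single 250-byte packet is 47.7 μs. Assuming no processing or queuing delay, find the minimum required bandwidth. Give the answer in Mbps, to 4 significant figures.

L = 2000 bits.
Propagation delay = 1790 / 198000000 = 9.0404 μs.
Transmission budget = 47.7 − 9.0404 = 38.6596 μs.
R ≥ L / t_tx = 2000 bits / 3.86596e-05 s = 51.73 Mbps.

51.73 Mbps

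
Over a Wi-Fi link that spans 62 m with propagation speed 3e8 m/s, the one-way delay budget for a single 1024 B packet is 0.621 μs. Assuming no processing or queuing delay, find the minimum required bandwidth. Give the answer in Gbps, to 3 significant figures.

L = 8192 bits.
Propagation delay = 62 / 300000000 = 0.206667 μs.
Transmission budget = 0.621 − 0.206667 = 0.414333 μs.
R ≥ L / t_tx = 8192 bits / 4.14333e-07 s = 19.8 Gbps.

19.8 Gbps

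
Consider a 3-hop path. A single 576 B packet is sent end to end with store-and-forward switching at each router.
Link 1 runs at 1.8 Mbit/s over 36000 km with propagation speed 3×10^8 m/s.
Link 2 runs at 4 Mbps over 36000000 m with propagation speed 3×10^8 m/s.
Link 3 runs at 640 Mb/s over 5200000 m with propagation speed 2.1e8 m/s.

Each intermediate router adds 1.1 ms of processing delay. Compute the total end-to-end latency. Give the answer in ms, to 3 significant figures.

L = 576 × 8 = 4608 bits.
Transmission delays (L/R per hop): 2.56, 1.152, 0.0072 ms; sum = 3.7192 ms.
Propagation delays (d/s per hop): 120, 120, 24.7619 ms; sum = 264.762 ms.
Processing at 2 router(s): 2 × 1.1 ms = 2.2 ms.
End-to-end = 271 ms.

271 ms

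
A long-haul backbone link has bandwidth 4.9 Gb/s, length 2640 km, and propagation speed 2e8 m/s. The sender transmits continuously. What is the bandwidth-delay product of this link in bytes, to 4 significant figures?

Propagation delay = 2640000 / 200000000 = 0.0132 s.
BDP = R × t_prop = 4900000000 × 0.0132 = 64680000 bits.
In bytes: 64680000/8 = 8085000 bytes.

8085000 bytes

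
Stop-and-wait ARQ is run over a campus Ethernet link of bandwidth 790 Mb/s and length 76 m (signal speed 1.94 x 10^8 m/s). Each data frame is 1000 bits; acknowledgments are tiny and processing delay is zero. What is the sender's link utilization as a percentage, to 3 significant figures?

t_tx = L/R = 1000/790000000 = 1.26582e-06 s.
t_prop = 76/194000000 = 3.91753e-07 s; RTT = 7.83505e-07 s.
Cycle = t_tx + RTT = 2.04933e-06 s.
Utilization = t_tx / cycle = 1.26582e-06/2.04933e-06 = 61.8 %.

61.8 %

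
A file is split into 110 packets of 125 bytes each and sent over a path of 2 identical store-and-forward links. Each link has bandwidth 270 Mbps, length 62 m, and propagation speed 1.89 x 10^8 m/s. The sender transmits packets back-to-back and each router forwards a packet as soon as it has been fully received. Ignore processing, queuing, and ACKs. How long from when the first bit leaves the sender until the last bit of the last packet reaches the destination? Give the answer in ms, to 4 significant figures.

0.4118 ms

Per-hop transmission t_tx = L/R = 1000/270000000 = 0.0037037 ms.
Per-hop propagation t_prop = 62/189000000 = 0.000328042 ms.
Pipeline fill: first packet needs 2·t_tx to clear all hops; remaining 109 packets each add one t_tx.
Total = (2+110-1)·t_tx + 2·t_prop = 111·0.0037037 + 2·0.000328042 = 0.4118 ms.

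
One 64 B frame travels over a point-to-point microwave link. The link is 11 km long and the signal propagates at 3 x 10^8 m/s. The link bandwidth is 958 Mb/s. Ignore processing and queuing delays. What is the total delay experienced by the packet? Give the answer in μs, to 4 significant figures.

L = 64 × 8 = 512 bits.
Transmission delay = L/R = 512 / 958000000 = 0.534447 μs.
Propagation delay = d/s = 11000 m / 300000000 m/s = 36.6667 μs.
Total = 37.20 μs.

37.20 μs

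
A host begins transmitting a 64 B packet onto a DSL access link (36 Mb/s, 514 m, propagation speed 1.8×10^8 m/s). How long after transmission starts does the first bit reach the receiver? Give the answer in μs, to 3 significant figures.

First bit experiences only propagation delay: d/s = 514/180000000 = 2.86 μs.

2.86 μs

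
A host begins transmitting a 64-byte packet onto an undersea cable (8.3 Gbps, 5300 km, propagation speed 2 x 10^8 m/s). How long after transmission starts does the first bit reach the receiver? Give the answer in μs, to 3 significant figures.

26500 μs

First bit experiences only propagation delay: d/s = 5300000/200000000 = 26500 μs.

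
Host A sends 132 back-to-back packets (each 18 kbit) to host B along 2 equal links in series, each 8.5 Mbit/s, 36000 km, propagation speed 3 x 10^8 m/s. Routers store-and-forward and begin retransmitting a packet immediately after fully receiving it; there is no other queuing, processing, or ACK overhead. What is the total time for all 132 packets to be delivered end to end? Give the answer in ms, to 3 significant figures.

Per-hop transmission t_tx = L/R = 18000/8500000 = 2.11765 ms.
Per-hop propagation t_prop = 36000000/300000000 = 120 ms.
Pipeline fill: first packet needs 2·t_tx to clear all hops; remaining 131 packets each add one t_tx.
Total = (2+132-1)·t_tx + 2·t_prop = 133·2.11765 + 2·120 = 522 ms.

522 ms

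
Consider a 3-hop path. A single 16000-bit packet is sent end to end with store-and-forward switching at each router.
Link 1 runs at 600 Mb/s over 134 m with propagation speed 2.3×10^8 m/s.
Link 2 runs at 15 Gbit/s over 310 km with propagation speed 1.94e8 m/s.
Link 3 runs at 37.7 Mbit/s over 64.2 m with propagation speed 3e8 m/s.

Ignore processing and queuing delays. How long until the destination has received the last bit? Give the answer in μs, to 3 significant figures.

2050 μs

Transmission delays (L/R per hop): 26.6667, 1.06667, 424.403 μs; sum = 452.137 μs.
Propagation delays (d/s per hop): 0.582609, 1597.94, 0.214 μs; sum = 1598.73 μs.
End-to-end = 2050 μs.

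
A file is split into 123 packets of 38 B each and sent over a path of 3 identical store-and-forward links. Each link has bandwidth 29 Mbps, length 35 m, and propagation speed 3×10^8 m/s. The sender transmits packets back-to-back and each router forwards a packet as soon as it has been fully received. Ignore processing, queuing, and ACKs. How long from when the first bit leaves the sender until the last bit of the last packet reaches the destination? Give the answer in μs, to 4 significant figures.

Per-hop transmission t_tx = L/R = 304/29000000 = 10.4828 μs.
Per-hop propagation t_prop = 35/300000000 = 0.116667 μs.
Pipeline fill: first packet needs 3·t_tx to clear all hops; remaining 122 packets each add one t_tx.
Total = (3+123-1)·t_tx + 3·t_prop = 125·10.4828 + 3·0.116667 = 1311 μs.

1311 μs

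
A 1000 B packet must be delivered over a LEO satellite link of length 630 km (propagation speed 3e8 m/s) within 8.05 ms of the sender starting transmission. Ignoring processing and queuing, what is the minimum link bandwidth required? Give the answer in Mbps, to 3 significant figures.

1.34 Mbps

L = 8000 bits.
Propagation delay = 630000 / 300000000 = 2.1 ms.
Transmission budget = 8.05 − 2.1 = 5.95 ms.
R ≥ L / t_tx = 8000 bits / 0.00595 s = 1.34 Mbps.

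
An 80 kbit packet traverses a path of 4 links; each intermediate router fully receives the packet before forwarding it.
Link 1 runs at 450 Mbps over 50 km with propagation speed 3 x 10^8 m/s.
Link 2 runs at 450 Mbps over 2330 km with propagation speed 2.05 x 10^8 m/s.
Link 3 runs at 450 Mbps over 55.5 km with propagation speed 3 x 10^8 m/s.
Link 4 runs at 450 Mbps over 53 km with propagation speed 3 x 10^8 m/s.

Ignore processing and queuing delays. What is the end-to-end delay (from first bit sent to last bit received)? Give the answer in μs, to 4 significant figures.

12610 μs

L = 80000 bits.
Transmission delay per hop = L/R = 80000/450000000 = 177.778 μs; 4 hops → 711.111 μs.
Propagation delays (d/s per hop): 166.667, 11365.9, 185, 176.667 μs; sum = 11894.2 μs.
End-to-end = 12610 μs.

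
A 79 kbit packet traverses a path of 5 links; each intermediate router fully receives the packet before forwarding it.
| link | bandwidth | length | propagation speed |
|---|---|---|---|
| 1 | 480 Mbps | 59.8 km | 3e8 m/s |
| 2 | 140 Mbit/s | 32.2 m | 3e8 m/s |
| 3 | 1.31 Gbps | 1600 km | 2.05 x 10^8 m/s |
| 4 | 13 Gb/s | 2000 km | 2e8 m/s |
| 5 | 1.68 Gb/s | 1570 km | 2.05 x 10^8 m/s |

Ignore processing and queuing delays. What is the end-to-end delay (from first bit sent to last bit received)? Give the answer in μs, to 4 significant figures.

L = 79000 bits.
Transmission delays (L/R per hop): 164.583, 564.286, 60.3053, 6.07692, 47.0238 μs; sum = 842.275 μs.
Propagation delays (d/s per hop): 199.333, 0.107333, 7804.88, 10000, 7658.54 μs; sum = 25662.9 μs.
End-to-end = 26510 μs.

26510 μs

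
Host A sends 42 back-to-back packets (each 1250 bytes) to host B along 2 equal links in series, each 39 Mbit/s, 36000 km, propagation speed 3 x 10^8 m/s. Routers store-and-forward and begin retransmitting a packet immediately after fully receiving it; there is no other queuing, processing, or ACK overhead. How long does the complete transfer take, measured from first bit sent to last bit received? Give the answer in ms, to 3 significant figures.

251 ms

Per-hop transmission t_tx = L/R = 10000/39000000 = 0.25641 ms.
Per-hop propagation t_prop = 36000000/300000000 = 120 ms.
Pipeline fill: first packet needs 2·t_tx to clear all hops; remaining 41 packets each add one t_tx.
Total = (2+42-1)·t_tx + 2·t_prop = 43·0.25641 + 2·120 = 251 ms.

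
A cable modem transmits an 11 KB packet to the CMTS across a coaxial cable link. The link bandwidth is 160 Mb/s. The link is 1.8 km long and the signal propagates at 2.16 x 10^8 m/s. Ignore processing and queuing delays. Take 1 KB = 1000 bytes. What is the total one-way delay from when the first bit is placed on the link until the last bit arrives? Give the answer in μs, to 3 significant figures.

L = 88000 bits.
Transmission delay = L/R = 88000 / 160000000 = 550 μs.
Propagation delay = d/s = 1800 m / 216000000 m/s = 8.33333 μs.
Total = 558 μs.

558 μs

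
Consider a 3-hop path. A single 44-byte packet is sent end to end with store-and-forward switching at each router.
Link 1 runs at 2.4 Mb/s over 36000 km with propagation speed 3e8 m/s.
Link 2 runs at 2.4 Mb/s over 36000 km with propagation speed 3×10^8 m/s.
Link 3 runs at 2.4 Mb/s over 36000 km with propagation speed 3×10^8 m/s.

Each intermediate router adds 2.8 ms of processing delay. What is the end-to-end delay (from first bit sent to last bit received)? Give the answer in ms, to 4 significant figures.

366.0 ms

L = 44 × 8 = 352 bits.
Transmission delay per hop = L/R = 352/2400000 = 0.146667 ms; 3 hops → 0.44 ms.
Propagation delays (d/s per hop): 120, 120, 120 ms; sum = 360 ms.
Processing at 2 router(s): 2 × 2.8 ms = 5.6 ms.
End-to-end = 366.0 ms.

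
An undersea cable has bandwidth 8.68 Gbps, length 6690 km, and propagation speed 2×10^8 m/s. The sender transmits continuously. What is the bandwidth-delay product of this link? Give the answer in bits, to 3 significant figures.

290000000 bits

Propagation delay = 6690000 / 200000000 = 0.03345 s.
BDP = R × t_prop = 8680000000 × 0.03345 = 290346000 bits.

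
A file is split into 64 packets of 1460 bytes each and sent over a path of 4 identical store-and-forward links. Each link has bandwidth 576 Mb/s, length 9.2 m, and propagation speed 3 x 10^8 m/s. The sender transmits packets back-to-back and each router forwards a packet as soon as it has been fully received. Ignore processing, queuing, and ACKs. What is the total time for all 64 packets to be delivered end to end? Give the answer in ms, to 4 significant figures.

1.359 ms

Per-hop transmission t_tx = L/R = 11680/576000000 = 0.0202778 ms.
Per-hop propagation t_prop = 9.2/300000000 = 3.06667e-05 ms.
Pipeline fill: first packet needs 4·t_tx to clear all hops; remaining 63 packets each add one t_tx.
Total = (4+64-1)·t_tx + 4·t_prop = 67·0.0202778 + 4·3.06667e-05 = 1.359 ms.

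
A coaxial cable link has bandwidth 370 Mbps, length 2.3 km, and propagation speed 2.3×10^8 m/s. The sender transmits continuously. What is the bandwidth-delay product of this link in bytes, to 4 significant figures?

Propagation delay = 2300 / 2.3e+08 = 1e-05 s.
BDP = R × t_prop = 370000000 × 1e-05 = 3700 bits.
In bytes: 3700/8 = 462.5 bytes.

462.5 bytes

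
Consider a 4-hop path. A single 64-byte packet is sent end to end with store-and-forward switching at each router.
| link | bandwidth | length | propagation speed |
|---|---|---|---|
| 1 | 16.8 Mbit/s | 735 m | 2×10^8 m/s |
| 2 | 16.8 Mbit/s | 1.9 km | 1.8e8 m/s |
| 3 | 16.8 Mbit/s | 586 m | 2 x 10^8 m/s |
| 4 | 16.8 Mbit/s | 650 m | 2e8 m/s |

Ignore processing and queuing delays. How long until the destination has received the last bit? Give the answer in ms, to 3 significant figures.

0.142 ms

L = 64 × 8 = 512 bits.
Transmission delay per hop = L/R = 512/16800000 = 0.0304762 ms; 4 hops → 0.121905 ms.
Propagation delays (d/s per hop): 0.003675, 0.0105556, 0.00293, 0.00325 ms; sum = 0.0204106 ms.
End-to-end = 0.142 ms.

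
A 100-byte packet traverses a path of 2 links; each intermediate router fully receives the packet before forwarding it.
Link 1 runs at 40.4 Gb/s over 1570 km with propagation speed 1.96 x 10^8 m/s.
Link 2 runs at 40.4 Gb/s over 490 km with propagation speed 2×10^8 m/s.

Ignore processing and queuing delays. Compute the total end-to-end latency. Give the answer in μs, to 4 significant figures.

L = 100 × 8 = 800 bits.
Transmission delay per hop = L/R = 800/40400000000 = 0.019802 μs; 2 hops → 0.039604 μs.
Propagation delays (d/s per hop): 8010.2, 2450 μs; sum = 10460.2 μs.
End-to-end = 10460 μs.

10460 μs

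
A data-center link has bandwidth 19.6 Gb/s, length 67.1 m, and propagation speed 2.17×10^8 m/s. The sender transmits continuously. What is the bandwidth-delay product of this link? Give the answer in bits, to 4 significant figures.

6061 bits

Propagation delay = 67.1 / 217000000 = 3.09217e-07 s.
BDP = R × t_prop = 19600000000 × 3.09217e-07 = 6060.65 bits.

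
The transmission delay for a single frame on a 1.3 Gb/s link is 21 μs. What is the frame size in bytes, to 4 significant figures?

L = R × t_tx = 1300000000 b/s × 2.1e-05 s = 27300 bits.
In bytes: 27300 / 8 = 3413 bytes.

3413 bytes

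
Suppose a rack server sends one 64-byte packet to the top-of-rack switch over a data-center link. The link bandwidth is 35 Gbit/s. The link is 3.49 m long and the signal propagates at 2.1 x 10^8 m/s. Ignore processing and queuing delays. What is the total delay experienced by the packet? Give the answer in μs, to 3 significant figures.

0.0312 μs

L = 64 × 8 = 512 bits.
Transmission delay = L/R = 512 / 35000000000 = 0.0146286 μs.
Propagation delay = d/s = 3.49 m / 210000000 m/s = 0.016619 μs.
Total = 0.0312 μs.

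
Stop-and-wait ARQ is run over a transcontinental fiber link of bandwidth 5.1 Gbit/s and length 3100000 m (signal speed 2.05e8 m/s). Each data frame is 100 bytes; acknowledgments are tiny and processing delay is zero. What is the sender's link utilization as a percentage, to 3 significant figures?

0.000519 %

t_tx = L/R = 800/5100000000 = 1.56863e-07 s.
t_prop = 3100000/2.05e+08 = 0.015122 s; RTT = 0.0302439 s.
Cycle = t_tx + RTT = 0.0302441 s.
Utilization = t_tx / cycle = 1.56863e-07/0.0302441 = 0.000519 %.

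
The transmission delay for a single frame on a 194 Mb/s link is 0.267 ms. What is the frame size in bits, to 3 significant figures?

L = R × t_tx = 194000000 b/s × 0.000267 s = 51798 bits.

51800 bits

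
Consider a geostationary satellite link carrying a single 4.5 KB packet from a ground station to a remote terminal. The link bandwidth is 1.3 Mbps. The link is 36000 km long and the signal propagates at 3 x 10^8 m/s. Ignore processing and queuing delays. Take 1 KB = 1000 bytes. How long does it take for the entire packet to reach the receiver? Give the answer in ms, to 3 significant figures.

148 ms

L = 36000 bits.
Transmission delay = L/R = 36000 / 1300000 = 27.6923 ms.
Propagation delay = d/s = 36000000 m / 300000000 m/s = 120 ms.
Total = 148 ms.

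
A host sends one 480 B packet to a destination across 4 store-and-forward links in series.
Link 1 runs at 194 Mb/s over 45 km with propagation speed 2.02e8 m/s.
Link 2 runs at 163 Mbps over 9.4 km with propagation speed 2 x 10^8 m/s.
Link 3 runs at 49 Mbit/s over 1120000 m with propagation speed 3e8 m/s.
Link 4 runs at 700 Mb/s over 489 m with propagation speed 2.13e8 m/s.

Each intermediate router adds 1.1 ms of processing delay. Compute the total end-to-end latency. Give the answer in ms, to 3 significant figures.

7.43 ms

L = 480 × 8 = 3840 bits.
Transmission delays (L/R per hop): 0.0197938, 0.0235583, 0.0783673, 0.00548571 ms; sum = 0.127205 ms.
Propagation delays (d/s per hop): 0.222772, 0.047, 3.73333, 0.00229577 ms; sum = 4.0054 ms.
Processing at 3 router(s): 3 × 1.1 ms = 3.3 ms.
End-to-end = 7.43 ms.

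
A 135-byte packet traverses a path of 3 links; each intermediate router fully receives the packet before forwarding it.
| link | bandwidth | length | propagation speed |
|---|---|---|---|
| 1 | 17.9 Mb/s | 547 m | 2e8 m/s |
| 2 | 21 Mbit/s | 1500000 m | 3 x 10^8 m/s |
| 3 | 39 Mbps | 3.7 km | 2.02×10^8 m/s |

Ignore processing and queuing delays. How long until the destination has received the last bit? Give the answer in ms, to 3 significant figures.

5.16 ms

L = 135 × 8 = 1080 bits.
Transmission delays (L/R per hop): 0.0603352, 0.0514286, 0.0276923 ms; sum = 0.139456 ms.
Propagation delays (d/s per hop): 0.002735, 5, 0.0183168 ms; sum = 5.02105 ms.
End-to-end = 5.16 ms.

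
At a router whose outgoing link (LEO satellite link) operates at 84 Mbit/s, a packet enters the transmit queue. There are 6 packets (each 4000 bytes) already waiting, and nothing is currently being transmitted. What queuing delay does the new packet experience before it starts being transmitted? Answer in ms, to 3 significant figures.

2.29 ms

Each queued packet: L/R = 32000/84000000 = 0.380952 ms.
6 queued → 2.28571 ms.
Queuing delay = 2.29 ms.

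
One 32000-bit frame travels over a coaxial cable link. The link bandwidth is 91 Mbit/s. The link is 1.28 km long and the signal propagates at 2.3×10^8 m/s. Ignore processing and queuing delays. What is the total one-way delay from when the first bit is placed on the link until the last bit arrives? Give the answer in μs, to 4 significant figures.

357.2 μs

Transmission delay = L/R = 32000 / 91000000 = 351.648 μs.
Propagation delay = d/s = 1280 m / 2.3e+08 m/s = 5.56522 μs.
Total = 357.2 μs.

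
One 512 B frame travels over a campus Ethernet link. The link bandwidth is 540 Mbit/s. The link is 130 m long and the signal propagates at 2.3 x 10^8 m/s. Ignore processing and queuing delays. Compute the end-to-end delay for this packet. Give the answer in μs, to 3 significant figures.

8.15 μs

L = 512 × 8 = 4096 bits.
Transmission delay = L/R = 4096 / 540000000 = 7.58519 μs.
Propagation delay = d/s = 130 m / 2.3e+08 m/s = 0.565217 μs.
Total = 8.15 μs.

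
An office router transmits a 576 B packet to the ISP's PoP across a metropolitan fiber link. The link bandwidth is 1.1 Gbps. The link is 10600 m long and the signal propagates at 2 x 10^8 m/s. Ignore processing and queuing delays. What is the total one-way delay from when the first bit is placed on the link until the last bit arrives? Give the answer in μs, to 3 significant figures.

L = 576 × 8 = 4608 bits.
Transmission delay = L/R = 4608 / 1100000000 = 4.18909 μs.
Propagation delay = d/s = 10600 m / 200000000 m/s = 53 μs.
Total = 57.2 μs.

57.2 μs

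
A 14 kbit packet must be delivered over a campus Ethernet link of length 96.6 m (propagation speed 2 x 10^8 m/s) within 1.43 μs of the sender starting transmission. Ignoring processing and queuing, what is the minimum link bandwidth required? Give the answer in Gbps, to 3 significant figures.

Propagation delay = 96.6 / 200000000 = 0.483 μs.
Transmission budget = 1.43 − 0.483 = 0.947 μs.
R ≥ L / t_tx = 14000 bits / 9.47e-07 s = 14.8 Gbps.

14.8 Gbps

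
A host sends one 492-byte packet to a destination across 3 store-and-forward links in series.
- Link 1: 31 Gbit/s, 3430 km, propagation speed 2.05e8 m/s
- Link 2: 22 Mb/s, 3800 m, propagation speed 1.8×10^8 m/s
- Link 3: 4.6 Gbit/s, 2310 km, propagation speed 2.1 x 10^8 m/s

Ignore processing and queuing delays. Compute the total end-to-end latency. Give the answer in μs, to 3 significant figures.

L = 492 × 8 = 3936 bits.
Transmission delays (L/R per hop): 0.126968, 178.909, 0.855652 μs; sum = 179.892 μs.
Propagation delays (d/s per hop): 16731.7, 21.1111, 11000 μs; sum = 27752.8 μs.
End-to-end = 27900 μs.

27900 μs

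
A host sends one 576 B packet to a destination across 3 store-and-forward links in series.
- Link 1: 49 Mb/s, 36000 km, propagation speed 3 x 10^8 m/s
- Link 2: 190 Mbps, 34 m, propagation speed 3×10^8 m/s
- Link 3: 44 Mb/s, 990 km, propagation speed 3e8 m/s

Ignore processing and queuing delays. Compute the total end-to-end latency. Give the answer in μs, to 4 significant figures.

L = 576 × 8 = 4608 bits.
Transmission delays (L/R per hop): 94.0408, 24.2526, 104.727 μs; sum = 223.021 μs.
Propagation delays (d/s per hop): 120000, 0.113333, 3300 μs; sum = 123300 μs.
End-to-end = 123500 μs.

123500 μs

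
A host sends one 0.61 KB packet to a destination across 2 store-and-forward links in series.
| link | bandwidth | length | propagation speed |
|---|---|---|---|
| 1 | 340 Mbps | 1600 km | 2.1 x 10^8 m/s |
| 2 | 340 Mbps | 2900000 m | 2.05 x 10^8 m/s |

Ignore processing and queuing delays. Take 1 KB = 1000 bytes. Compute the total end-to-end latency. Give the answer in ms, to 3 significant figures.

L = 4880 bits.
Transmission delay per hop = L/R = 4880/340000000 = 0.0143529 ms; 2 hops → 0.0287059 ms.
Propagation delays (d/s per hop): 7.61905, 14.1463 ms; sum = 21.7654 ms.
End-to-end = 21.8 ms.

21.8 ms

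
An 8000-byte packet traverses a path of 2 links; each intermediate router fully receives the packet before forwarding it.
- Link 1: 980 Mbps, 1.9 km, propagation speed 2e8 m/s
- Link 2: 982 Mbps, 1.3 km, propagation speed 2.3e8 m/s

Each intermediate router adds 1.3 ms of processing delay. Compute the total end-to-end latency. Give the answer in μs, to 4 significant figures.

L = 8000 × 8 = 64000 bits.
Transmission delays (L/R per hop): 65.3061, 65.1731 μs; sum = 130.479 μs.
Propagation delays (d/s per hop): 9.5, 5.65217 μs; sum = 15.1522 μs.
Processing at 1 router(s): 1 × 1.3 ms = 1300 μs.
End-to-end = 1446 μs.

1446 μs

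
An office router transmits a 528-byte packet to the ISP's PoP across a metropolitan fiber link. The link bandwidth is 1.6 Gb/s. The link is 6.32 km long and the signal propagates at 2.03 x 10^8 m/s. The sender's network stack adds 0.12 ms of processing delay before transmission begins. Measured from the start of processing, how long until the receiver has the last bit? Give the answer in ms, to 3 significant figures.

0.154 ms

L = 528 × 8 = 4224 bits.
Transmission delay = L/R = 4224 / 1600000000 = 0.00264 ms.
Propagation delay = d/s = 6320 m / 2.03e+08 m/s = 0.031133 ms.
Plus processing delay 0.12 ms = 0.12 ms.
Total = 0.154 ms.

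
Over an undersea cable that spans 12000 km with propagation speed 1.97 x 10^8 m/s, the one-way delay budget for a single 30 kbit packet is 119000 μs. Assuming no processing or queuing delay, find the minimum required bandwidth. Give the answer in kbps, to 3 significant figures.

Propagation delay = 12000000 / 197000000 = 60913.7 μs.
Transmission budget = 119000 − 60913.7 = 58086.3 μs.
R ≥ L / t_tx = 30000 bits / 0.0580863 s = 516 kbps.

516 kbps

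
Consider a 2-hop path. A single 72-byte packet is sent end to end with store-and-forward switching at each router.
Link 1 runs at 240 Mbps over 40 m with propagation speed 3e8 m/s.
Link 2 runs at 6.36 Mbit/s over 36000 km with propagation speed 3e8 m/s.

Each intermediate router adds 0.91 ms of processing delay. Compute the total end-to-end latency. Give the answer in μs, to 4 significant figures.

121000 μs

L = 72 × 8 = 576 bits.
Transmission delays (L/R per hop): 2.4, 90.566 μs; sum = 92.966 μs.
Propagation delays (d/s per hop): 0.133333, 120000 μs; sum = 120000 μs.
Processing at 1 router(s): 1 × 0.91 ms = 910 μs.
End-to-end = 121000 μs.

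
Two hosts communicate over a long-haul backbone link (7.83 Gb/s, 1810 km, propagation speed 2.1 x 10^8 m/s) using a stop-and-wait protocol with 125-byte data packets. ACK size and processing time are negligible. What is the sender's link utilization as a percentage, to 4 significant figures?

0.0007409 %

t_tx = L/R = 1000/7830000000 = 1.27714e-07 s.
t_prop = 1810000/210000000 = 0.00861905 s; RTT = 0.0172381 s.
Cycle = t_tx + RTT = 0.0172382 s.
Utilization = t_tx / cycle = 1.27714e-07/0.0172382 = 0.0007409 %.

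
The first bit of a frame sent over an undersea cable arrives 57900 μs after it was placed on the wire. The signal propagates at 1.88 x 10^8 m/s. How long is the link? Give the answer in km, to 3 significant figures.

d = s × t_prop = 188000000 × 0.0579 = 10900 km.

10900 km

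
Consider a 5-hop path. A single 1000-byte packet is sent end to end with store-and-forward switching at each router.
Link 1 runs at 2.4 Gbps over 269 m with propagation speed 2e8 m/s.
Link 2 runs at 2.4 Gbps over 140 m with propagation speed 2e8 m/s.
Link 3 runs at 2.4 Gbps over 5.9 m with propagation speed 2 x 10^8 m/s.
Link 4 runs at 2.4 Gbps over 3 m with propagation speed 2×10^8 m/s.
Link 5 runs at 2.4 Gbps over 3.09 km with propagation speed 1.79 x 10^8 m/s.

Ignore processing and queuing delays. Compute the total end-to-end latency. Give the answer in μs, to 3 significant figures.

36.0 μs

L = 1000 × 8 = 8000 bits.
Transmission delay per hop = L/R = 8000/2400000000 = 3.33333 μs; 5 hops → 16.6667 μs.
Propagation delays (d/s per hop): 1.345, 0.7, 0.0295, 0.015, 17.2626 μs; sum = 19.3521 μs.
End-to-end = 36.0 μs.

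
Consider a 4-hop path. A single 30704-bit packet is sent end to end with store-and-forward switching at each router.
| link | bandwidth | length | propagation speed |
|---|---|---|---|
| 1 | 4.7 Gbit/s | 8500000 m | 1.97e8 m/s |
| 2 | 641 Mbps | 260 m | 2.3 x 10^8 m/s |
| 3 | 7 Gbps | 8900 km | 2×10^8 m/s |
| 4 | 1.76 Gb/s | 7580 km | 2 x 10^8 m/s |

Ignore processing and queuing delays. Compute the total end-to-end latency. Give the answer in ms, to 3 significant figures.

Transmission delays (L/R per hop): 0.00653277, 0.0479002, 0.00438629, 0.0174455 ms; sum = 0.0762647 ms.
Propagation delays (d/s per hop): 43.1472, 0.00113043, 44.5, 37.9 ms; sum = 125.548 ms.
End-to-end = 126 ms.

126 ms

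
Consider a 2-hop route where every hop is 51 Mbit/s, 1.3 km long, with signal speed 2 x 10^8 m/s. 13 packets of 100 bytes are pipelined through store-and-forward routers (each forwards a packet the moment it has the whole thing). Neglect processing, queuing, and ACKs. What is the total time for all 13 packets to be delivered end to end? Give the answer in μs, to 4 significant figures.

Per-hop transmission t_tx = L/R = 800/51000000 = 15.6863 μs.
Per-hop propagation t_prop = 1300/200000000 = 6.5 μs.
Pipeline fill: first packet needs 2·t_tx to clear all hops; remaining 12 packets each add one t_tx.
Total = (2+13-1)·t_tx + 2·t_prop = 14·15.6863 + 2·6.5 = 232.6 μs.

232.6 μs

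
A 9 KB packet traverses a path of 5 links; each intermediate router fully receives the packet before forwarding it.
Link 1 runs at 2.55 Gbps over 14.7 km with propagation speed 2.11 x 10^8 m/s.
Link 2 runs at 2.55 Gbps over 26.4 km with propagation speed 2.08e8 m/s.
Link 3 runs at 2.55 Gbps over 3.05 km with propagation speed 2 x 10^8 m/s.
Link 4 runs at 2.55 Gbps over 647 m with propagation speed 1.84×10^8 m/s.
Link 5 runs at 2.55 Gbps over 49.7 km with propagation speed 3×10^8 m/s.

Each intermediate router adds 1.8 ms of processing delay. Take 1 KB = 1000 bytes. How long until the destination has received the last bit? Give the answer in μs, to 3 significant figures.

7720 μs

L = 72000 bits.
Transmission delay per hop = L/R = 72000/2550000000 = 28.2353 μs; 5 hops → 141.176 μs.
Propagation delays (d/s per hop): 69.6682, 126.923, 15.25, 3.5163, 165.667 μs; sum = 381.024 μs.
Processing at 4 router(s): 4 × 1.8 ms = 7200 μs.
End-to-end = 7720 μs.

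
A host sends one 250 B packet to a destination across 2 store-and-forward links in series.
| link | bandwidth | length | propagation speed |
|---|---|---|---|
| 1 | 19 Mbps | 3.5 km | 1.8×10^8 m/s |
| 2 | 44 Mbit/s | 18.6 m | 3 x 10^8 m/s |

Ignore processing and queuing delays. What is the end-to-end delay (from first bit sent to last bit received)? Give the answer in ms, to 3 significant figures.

L = 250 × 8 = 2000 bits.
Transmission delays (L/R per hop): 0.105263, 0.0454545 ms; sum = 0.150718 ms.
Propagation delays (d/s per hop): 0.0194444, 6.2e-05 ms; sum = 0.0195064 ms.
End-to-end = 0.170 ms.

0.170 ms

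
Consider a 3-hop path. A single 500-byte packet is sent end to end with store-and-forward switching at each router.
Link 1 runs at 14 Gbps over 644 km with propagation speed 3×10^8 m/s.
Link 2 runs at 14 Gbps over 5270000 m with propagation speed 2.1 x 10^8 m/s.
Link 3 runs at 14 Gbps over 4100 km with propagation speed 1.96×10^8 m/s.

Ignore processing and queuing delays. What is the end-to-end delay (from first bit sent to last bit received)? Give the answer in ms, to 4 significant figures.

L = 500 × 8 = 4000 bits.
Transmission delay per hop = L/R = 4000/14000000000 = 0.000285714 ms; 3 hops → 0.000857143 ms.
Propagation delays (d/s per hop): 2.14667, 25.0952, 20.9184 ms; sum = 48.1603 ms.
End-to-end = 48.16 ms.

48.16 ms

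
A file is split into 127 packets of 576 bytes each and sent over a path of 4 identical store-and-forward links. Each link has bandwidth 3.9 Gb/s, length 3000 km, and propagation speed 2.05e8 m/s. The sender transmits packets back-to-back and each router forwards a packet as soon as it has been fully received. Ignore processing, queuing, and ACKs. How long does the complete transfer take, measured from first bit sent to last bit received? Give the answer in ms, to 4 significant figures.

Per-hop transmission t_tx = L/R = 4608/3900000000 = 0.00118154 ms.
Per-hop propagation t_prop = 3000000/2.05e+08 = 14.6341 ms.
Pipeline fill: first packet needs 4·t_tx to clear all hops; remaining 126 packets each add one t_tx.
Total = (4+127-1)·t_tx + 4·t_prop = 130·0.00118154 + 4·14.6341 = 58.69 ms.

58.69 ms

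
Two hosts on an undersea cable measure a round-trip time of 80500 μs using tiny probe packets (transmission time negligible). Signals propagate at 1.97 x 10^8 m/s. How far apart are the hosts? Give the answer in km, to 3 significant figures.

7930 km

One-way propagation = RTT/2 = 40250 μs.
d = s × t = 197000000 × 0.04025 = 7930 km.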